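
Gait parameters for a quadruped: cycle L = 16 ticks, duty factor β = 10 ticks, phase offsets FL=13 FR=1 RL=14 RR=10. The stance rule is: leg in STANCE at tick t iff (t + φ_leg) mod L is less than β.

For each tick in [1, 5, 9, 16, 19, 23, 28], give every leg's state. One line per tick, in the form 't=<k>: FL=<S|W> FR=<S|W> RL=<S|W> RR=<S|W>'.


t=1: phase=(14,2,15,11) vs β=10 → FL=W FR=S RL=W RR=W
t=5: phase=(2,6,3,15) vs β=10 → FL=S FR=S RL=S RR=W
t=9: phase=(6,10,7,3) vs β=10 → FL=S FR=W RL=S RR=S
t=16: phase=(13,1,14,10) vs β=10 → FL=W FR=S RL=W RR=W
t=19: phase=(0,4,1,13) vs β=10 → FL=S FR=S RL=S RR=W
t=23: phase=(4,8,5,1) vs β=10 → FL=S FR=S RL=S RR=S
t=28: phase=(9,13,10,6) vs β=10 → FL=S FR=W RL=W RR=S

t=1: FL=W FR=S RL=W RR=W
t=5: FL=S FR=S RL=S RR=W
t=9: FL=S FR=W RL=S RR=S
t=16: FL=W FR=S RL=W RR=W
t=19: FL=S FR=S RL=S RR=W
t=23: FL=S FR=S RL=S RR=S
t=28: FL=S FR=W RL=W RR=S


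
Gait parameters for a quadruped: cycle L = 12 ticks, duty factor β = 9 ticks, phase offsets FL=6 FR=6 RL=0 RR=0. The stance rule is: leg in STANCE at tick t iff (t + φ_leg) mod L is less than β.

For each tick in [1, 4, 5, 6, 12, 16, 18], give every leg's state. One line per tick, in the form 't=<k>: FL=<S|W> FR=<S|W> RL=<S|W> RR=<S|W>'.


t=1: FL=S FR=S RL=S RR=S
t=4: FL=W FR=W RL=S RR=S
t=5: FL=W FR=W RL=S RR=S
t=6: FL=S FR=S RL=S RR=S
t=12: FL=S FR=S RL=S RR=S
t=16: FL=W FR=W RL=S RR=S
t=18: FL=S FR=S RL=S RR=S

t=1: phase=(7,7,1,1) vs β=9 → FL=S FR=S RL=S RR=S
t=4: phase=(10,10,4,4) vs β=9 → FL=W FR=W RL=S RR=S
t=5: phase=(11,11,5,5) vs β=9 → FL=W FR=W RL=S RR=S
t=6: phase=(0,0,6,6) vs β=9 → FL=S FR=S RL=S RR=S
t=12: phase=(6,6,0,0) vs β=9 → FL=S FR=S RL=S RR=S
t=16: phase=(10,10,4,4) vs β=9 → FL=W FR=W RL=S RR=S
t=18: phase=(0,0,6,6) vs β=9 → FL=S FR=S RL=S RR=S


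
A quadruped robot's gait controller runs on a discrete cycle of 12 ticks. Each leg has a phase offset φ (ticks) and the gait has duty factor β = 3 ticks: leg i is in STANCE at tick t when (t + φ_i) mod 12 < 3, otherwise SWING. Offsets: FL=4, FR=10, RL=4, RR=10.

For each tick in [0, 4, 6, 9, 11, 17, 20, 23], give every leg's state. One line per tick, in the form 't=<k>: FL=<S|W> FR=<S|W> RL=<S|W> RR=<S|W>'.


t=0: phase=(4,10,4,10) vs β=3 → FL=W FR=W RL=W RR=W
t=4: phase=(8,2,8,2) vs β=3 → FL=W FR=S RL=W RR=S
t=6: phase=(10,4,10,4) vs β=3 → FL=W FR=W RL=W RR=W
t=9: phase=(1,7,1,7) vs β=3 → FL=S FR=W RL=S RR=W
t=11: phase=(3,9,3,9) vs β=3 → FL=W FR=W RL=W RR=W
t=17: phase=(9,3,9,3) vs β=3 → FL=W FR=W RL=W RR=W
t=20: phase=(0,6,0,6) vs β=3 → FL=S FR=W RL=S RR=W
t=23: phase=(3,9,3,9) vs β=3 → FL=W FR=W RL=W RR=W

t=0: FL=W FR=W RL=W RR=W
t=4: FL=W FR=S RL=W RR=S
t=6: FL=W FR=W RL=W RR=W
t=9: FL=S FR=W RL=S RR=W
t=11: FL=W FR=W RL=W RR=W
t=17: FL=W FR=W RL=W RR=W
t=20: FL=S FR=W RL=S RR=W
t=23: FL=W FR=W RL=W RR=W


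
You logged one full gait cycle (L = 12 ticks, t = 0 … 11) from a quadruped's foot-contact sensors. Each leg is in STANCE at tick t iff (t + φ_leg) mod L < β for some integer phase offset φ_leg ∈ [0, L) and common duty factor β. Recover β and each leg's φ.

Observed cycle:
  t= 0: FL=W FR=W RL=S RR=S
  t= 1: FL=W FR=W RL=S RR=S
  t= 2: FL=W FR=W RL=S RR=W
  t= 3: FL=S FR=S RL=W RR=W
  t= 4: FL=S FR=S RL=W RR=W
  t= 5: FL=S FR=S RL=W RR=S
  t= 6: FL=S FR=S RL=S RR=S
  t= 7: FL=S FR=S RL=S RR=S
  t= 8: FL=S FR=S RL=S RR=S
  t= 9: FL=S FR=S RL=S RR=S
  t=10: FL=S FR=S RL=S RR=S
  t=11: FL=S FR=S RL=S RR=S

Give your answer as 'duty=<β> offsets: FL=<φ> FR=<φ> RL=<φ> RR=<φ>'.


duty β = stance ticks per leg = 9
FL: stance ticks = 9; W→S at t=3 → φ=9
FR: stance ticks = 9; W→S at t=3 → φ=9
RL: stance ticks = 9; W→S at t=6 → φ=6
RR: stance ticks = 9; W→S at t=5 → φ=7

duty=9 offsets: FL=9 FR=9 RL=6 RR=7


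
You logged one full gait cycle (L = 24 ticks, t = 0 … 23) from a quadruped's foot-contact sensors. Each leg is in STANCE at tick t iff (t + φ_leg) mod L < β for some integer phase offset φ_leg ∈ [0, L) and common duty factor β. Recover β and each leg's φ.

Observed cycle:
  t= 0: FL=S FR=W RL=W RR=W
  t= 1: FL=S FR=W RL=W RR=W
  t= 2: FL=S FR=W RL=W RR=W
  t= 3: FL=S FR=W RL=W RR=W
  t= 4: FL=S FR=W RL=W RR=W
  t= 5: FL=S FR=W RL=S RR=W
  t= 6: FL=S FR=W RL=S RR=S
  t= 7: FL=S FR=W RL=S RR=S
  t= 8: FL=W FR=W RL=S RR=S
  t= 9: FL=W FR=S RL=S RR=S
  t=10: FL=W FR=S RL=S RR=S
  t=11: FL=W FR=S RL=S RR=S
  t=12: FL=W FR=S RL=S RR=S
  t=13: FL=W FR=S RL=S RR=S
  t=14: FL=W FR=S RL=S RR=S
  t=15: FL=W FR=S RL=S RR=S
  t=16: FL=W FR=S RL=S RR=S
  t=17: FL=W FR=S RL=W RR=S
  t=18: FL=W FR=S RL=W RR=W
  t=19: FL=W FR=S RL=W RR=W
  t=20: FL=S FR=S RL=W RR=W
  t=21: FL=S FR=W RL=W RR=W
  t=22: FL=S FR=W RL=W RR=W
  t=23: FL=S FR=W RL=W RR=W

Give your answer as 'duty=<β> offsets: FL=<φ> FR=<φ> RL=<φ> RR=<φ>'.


duty=12 offsets: FL=4 FR=15 RL=19 RR=18

duty β = stance ticks per leg = 12
FL: stance ticks = 12; W→S at t=20 → φ=4
FR: stance ticks = 12; W→S at t=9 → φ=15
RL: stance ticks = 12; W→S at t=5 → φ=19
RR: stance ticks = 12; W→S at t=6 → φ=18


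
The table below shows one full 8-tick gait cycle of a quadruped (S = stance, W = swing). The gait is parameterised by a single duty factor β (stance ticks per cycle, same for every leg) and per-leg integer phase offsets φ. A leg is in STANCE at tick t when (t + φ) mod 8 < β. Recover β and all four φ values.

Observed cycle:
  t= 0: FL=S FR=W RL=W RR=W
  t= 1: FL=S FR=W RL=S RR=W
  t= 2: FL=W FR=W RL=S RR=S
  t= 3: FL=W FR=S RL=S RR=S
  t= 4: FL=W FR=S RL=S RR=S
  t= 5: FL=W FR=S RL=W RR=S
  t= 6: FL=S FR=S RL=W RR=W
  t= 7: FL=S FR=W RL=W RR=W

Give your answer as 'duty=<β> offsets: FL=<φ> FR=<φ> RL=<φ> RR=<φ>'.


duty=4 offsets: FL=2 FR=5 RL=7 RR=6

duty β = stance ticks per leg = 4
FL: stance ticks = 4; W→S at t=6 → φ=2
FR: stance ticks = 4; W→S at t=3 → φ=5
RL: stance ticks = 4; W→S at t=1 → φ=7
RR: stance ticks = 4; W→S at t=2 → φ=6


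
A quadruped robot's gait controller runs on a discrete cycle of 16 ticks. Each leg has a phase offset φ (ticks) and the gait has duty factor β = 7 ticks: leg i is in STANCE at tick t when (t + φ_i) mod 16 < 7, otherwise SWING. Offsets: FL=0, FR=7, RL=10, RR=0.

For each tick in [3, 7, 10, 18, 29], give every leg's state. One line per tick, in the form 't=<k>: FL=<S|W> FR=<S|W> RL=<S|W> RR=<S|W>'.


t=3: phase=(3,10,13,3) vs β=7 → FL=S FR=W RL=W RR=S
t=7: phase=(7,14,1,7) vs β=7 → FL=W FR=W RL=S RR=W
t=10: phase=(10,1,4,10) vs β=7 → FL=W FR=S RL=S RR=W
t=18: phase=(2,9,12,2) vs β=7 → FL=S FR=W RL=W RR=S
t=29: phase=(13,4,7,13) vs β=7 → FL=W FR=S RL=W RR=W

t=3: FL=S FR=W RL=W RR=S
t=7: FL=W FR=W RL=S RR=W
t=10: FL=W FR=S RL=S RR=W
t=18: FL=S FR=W RL=W RR=S
t=29: FL=W FR=S RL=W RR=W


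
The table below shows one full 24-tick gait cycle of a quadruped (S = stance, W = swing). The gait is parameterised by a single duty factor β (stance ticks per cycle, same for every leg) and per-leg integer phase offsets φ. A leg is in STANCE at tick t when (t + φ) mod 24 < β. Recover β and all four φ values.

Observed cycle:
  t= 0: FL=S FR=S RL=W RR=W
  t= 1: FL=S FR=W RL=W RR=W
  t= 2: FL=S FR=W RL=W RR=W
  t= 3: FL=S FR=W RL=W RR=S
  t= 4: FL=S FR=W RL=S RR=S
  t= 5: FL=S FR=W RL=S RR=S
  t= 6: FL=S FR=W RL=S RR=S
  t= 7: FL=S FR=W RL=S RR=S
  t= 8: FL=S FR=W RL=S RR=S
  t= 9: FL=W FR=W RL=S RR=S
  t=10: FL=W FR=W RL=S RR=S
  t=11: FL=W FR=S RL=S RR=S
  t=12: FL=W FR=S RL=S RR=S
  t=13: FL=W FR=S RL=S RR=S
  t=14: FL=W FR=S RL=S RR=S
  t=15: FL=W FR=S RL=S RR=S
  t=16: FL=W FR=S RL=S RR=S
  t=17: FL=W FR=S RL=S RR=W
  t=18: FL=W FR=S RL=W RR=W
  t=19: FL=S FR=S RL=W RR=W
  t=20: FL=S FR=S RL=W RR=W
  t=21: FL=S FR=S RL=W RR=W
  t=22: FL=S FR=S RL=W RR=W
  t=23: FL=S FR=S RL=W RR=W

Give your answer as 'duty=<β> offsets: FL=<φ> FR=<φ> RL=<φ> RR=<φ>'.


duty=14 offsets: FL=5 FR=13 RL=20 RR=21

duty β = stance ticks per leg = 14
FL: stance ticks = 14; W→S at t=19 → φ=5
FR: stance ticks = 14; W→S at t=11 → φ=13
RL: stance ticks = 14; W→S at t=4 → φ=20
RR: stance ticks = 14; W→S at t=3 → φ=21


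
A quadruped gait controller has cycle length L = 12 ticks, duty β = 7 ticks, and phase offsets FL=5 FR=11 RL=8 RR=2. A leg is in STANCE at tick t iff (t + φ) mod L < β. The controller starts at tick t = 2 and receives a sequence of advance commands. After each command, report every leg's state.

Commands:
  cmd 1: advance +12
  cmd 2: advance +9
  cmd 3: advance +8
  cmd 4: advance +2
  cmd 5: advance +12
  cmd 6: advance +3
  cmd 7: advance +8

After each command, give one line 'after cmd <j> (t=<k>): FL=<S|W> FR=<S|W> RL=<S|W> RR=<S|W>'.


after cmd 1 (t=14): FL=W FR=S RL=W RR=S
after cmd 2 (t=23): FL=S FR=W RL=W RR=S
after cmd 3 (t=31): FL=S FR=S RL=S RR=W
after cmd 4 (t=33): FL=S FR=W RL=S RR=W
after cmd 5 (t=45): FL=S FR=W RL=S RR=W
after cmd 6 (t=48): FL=S FR=W RL=W RR=S
after cmd 7 (t=56): FL=S FR=W RL=S RR=W

start t=2: FL=W FR=S RL=W RR=S
cmd 1: advance +12 → t=14, phase=(7,1,10,4) → FL=W FR=S RL=W RR=S
cmd 2: advance +9 → t=23, phase=(4,10,7,1) → FL=S FR=W RL=W RR=S
cmd 3: advance +8 → t=31, phase=(0,6,3,9) → FL=S FR=S RL=S RR=W
cmd 4: advance +2 → t=33, phase=(2,8,5,11) → FL=S FR=W RL=S RR=W
cmd 5: advance +12 → t=45, phase=(2,8,5,11) → FL=S FR=W RL=S RR=W
cmd 6: advance +3 → t=48, phase=(5,11,8,2) → FL=S FR=W RL=W RR=S
cmd 7: advance +8 → t=56, phase=(1,7,4,10) → FL=S FR=W RL=S RR=W


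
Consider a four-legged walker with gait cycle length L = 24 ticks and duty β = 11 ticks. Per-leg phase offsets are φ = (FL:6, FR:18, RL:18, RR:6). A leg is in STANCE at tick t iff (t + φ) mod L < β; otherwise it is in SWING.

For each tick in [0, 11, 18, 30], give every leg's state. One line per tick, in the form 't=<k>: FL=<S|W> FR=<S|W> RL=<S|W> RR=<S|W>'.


t=0: FL=S FR=W RL=W RR=S
t=11: FL=W FR=S RL=S RR=W
t=18: FL=S FR=W RL=W RR=S
t=30: FL=W FR=S RL=S RR=W

t=0: phase=(6,18,18,6) vs β=11 → FL=S FR=W RL=W RR=S
t=11: phase=(17,5,5,17) vs β=11 → FL=W FR=S RL=S RR=W
t=18: phase=(0,12,12,0) vs β=11 → FL=S FR=W RL=W RR=S
t=30: phase=(12,0,0,12) vs β=11 → FL=W FR=S RL=S RR=W


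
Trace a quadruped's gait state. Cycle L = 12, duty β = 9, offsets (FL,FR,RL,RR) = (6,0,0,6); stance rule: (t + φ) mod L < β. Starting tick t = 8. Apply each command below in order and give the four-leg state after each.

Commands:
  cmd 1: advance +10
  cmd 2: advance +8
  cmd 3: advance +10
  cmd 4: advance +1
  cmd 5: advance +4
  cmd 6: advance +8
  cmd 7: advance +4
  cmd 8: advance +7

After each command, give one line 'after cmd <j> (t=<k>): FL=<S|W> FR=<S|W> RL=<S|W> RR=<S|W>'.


start t=8: FL=S FR=S RL=S RR=S
cmd 1: advance +10 → t=18, phase=(0,6,6,0) → FL=S FR=S RL=S RR=S
cmd 2: advance +8 → t=26, phase=(8,2,2,8) → FL=S FR=S RL=S RR=S
cmd 3: advance +10 → t=36, phase=(6,0,0,6) → FL=S FR=S RL=S RR=S
cmd 4: advance +1 → t=37, phase=(7,1,1,7) → FL=S FR=S RL=S RR=S
cmd 5: advance +4 → t=41, phase=(11,5,5,11) → FL=W FR=S RL=S RR=W
cmd 6: advance +8 → t=49, phase=(7,1,1,7) → FL=S FR=S RL=S RR=S
cmd 7: advance +4 → t=53, phase=(11,5,5,11) → FL=W FR=S RL=S RR=W
cmd 8: advance +7 → t=60, phase=(6,0,0,6) → FL=S FR=S RL=S RR=S

after cmd 1 (t=18): FL=S FR=S RL=S RR=S
after cmd 2 (t=26): FL=S FR=S RL=S RR=S
after cmd 3 (t=36): FL=S FR=S RL=S RR=S
after cmd 4 (t=37): FL=S FR=S RL=S RR=S
after cmd 5 (t=41): FL=W FR=S RL=S RR=W
after cmd 6 (t=49): FL=S FR=S RL=S RR=S
after cmd 7 (t=53): FL=W FR=S RL=S RR=W
after cmd 8 (t=60): FL=S FR=S RL=S RR=S


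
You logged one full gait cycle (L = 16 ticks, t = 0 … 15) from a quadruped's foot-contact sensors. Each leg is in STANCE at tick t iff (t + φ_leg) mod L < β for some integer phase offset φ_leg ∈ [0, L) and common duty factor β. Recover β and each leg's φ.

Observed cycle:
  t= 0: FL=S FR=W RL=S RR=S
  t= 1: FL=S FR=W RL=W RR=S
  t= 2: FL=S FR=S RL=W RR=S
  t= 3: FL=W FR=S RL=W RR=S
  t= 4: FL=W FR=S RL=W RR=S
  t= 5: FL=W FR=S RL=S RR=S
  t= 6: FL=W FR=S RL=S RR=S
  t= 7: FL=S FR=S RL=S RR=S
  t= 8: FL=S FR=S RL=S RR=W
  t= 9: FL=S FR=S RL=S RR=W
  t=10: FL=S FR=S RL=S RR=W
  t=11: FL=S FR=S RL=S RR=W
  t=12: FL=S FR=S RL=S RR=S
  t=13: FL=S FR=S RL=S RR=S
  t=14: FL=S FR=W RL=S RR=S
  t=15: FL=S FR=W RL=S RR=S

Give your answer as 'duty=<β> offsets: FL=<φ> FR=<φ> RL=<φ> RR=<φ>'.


duty=12 offsets: FL=9 FR=14 RL=11 RR=4

duty β = stance ticks per leg = 12
FL: stance ticks = 12; W→S at t=7 → φ=9
FR: stance ticks = 12; W→S at t=2 → φ=14
RL: stance ticks = 12; W→S at t=5 → φ=11
RR: stance ticks = 12; W→S at t=12 → φ=4


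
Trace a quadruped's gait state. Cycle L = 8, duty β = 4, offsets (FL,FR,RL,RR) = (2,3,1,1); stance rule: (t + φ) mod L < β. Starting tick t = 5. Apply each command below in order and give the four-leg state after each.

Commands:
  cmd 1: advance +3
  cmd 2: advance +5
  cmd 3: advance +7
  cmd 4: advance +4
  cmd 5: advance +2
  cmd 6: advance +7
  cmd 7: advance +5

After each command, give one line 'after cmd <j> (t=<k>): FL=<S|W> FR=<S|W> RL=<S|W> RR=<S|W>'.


after cmd 1 (t=8): FL=S FR=S RL=S RR=S
after cmd 2 (t=13): FL=W FR=S RL=W RR=W
after cmd 3 (t=20): FL=W FR=W RL=W RR=W
after cmd 4 (t=24): FL=S FR=S RL=S RR=S
after cmd 5 (t=26): FL=W FR=W RL=S RR=S
after cmd 6 (t=33): FL=S FR=W RL=S RR=S
after cmd 7 (t=38): FL=S FR=S RL=W RR=W

start t=5: FL=W FR=S RL=W RR=W
cmd 1: advance +3 → t=8, phase=(2,3,1,1) → FL=S FR=S RL=S RR=S
cmd 2: advance +5 → t=13, phase=(7,0,6,6) → FL=W FR=S RL=W RR=W
cmd 3: advance +7 → t=20, phase=(6,7,5,5) → FL=W FR=W RL=W RR=W
cmd 4: advance +4 → t=24, phase=(2,3,1,1) → FL=S FR=S RL=S RR=S
cmd 5: advance +2 → t=26, phase=(4,5,3,3) → FL=W FR=W RL=S RR=S
cmd 6: advance +7 → t=33, phase=(3,4,2,2) → FL=S FR=W RL=S RR=S
cmd 7: advance +5 → t=38, phase=(0,1,7,7) → FL=S FR=S RL=W RR=W


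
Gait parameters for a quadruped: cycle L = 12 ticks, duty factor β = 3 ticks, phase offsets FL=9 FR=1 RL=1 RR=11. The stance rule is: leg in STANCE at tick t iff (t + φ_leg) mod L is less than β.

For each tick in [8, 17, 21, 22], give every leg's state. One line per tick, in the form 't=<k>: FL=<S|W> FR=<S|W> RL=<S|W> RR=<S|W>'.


t=8: phase=(5,9,9,7) vs β=3 → FL=W FR=W RL=W RR=W
t=17: phase=(2,6,6,4) vs β=3 → FL=S FR=W RL=W RR=W
t=21: phase=(6,10,10,8) vs β=3 → FL=W FR=W RL=W RR=W
t=22: phase=(7,11,11,9) vs β=3 → FL=W FR=W RL=W RR=W

t=8: FL=W FR=W RL=W RR=W
t=17: FL=S FR=W RL=W RR=W
t=21: FL=W FR=W RL=W RR=W
t=22: FL=W FR=W RL=W RR=W


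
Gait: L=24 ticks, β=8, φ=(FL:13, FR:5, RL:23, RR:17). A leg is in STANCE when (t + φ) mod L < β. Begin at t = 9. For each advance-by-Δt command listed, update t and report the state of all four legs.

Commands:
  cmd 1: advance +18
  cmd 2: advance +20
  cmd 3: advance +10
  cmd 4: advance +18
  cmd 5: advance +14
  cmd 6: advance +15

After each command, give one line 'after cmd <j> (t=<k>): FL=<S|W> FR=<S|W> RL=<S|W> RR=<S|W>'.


after cmd 1 (t=27): FL=W FR=W RL=S RR=W
after cmd 2 (t=47): FL=W FR=S RL=W RR=W
after cmd 3 (t=57): FL=W FR=W RL=W RR=S
after cmd 4 (t=75): FL=W FR=W RL=S RR=W
after cmd 5 (t=89): FL=S FR=W RL=W RR=W
after cmd 6 (t=104): FL=W FR=W RL=S RR=S

start t=9: FL=W FR=W RL=W RR=S
cmd 1: advance +18 → t=27, phase=(16,8,2,20) → FL=W FR=W RL=S RR=W
cmd 2: advance +20 → t=47, phase=(12,4,22,16) → FL=W FR=S RL=W RR=W
cmd 3: advance +10 → t=57, phase=(22,14,8,2) → FL=W FR=W RL=W RR=S
cmd 4: advance +18 → t=75, phase=(16,8,2,20) → FL=W FR=W RL=S RR=W
cmd 5: advance +14 → t=89, phase=(6,22,16,10) → FL=S FR=W RL=W RR=W
cmd 6: advance +15 → t=104, phase=(21,13,7,1) → FL=W FR=W RL=S RR=S


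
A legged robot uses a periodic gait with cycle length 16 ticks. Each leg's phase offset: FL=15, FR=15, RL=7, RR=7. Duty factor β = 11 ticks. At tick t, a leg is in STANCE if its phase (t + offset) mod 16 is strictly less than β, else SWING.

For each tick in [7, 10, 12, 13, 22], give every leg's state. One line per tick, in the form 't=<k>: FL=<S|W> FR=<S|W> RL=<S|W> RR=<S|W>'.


t=7: phase=(6,6,14,14) vs β=11 → FL=S FR=S RL=W RR=W
t=10: phase=(9,9,1,1) vs β=11 → FL=S FR=S RL=S RR=S
t=12: phase=(11,11,3,3) vs β=11 → FL=W FR=W RL=S RR=S
t=13: phase=(12,12,4,4) vs β=11 → FL=W FR=W RL=S RR=S
t=22: phase=(5,5,13,13) vs β=11 → FL=S FR=S RL=W RR=W

t=7: FL=S FR=S RL=W RR=W
t=10: FL=S FR=S RL=S RR=S
t=12: FL=W FR=W RL=S RR=S
t=13: FL=W FR=W RL=S RR=S
t=22: FL=S FR=S RL=W RR=W


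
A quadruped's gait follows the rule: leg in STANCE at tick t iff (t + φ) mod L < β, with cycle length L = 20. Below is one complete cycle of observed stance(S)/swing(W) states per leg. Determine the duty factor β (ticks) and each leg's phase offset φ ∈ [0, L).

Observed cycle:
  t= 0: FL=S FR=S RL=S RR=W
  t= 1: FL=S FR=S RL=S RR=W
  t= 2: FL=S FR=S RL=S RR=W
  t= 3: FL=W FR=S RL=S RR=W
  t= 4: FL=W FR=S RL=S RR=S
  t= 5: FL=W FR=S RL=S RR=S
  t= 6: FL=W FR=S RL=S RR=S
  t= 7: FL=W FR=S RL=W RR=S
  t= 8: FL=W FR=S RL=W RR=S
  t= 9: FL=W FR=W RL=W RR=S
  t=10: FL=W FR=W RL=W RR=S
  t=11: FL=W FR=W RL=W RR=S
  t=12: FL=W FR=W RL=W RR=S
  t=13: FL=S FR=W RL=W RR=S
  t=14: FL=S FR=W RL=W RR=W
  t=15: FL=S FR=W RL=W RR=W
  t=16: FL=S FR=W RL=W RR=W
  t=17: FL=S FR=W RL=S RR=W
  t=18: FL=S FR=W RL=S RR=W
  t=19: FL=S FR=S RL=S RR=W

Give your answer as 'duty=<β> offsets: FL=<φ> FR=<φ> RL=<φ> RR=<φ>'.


duty=10 offsets: FL=7 FR=1 RL=3 RR=16

duty β = stance ticks per leg = 10
FL: stance ticks = 10; W→S at t=13 → φ=7
FR: stance ticks = 10; W→S at t=19 → φ=1
RL: stance ticks = 10; W→S at t=17 → φ=3
RR: stance ticks = 10; W→S at t=4 → φ=16


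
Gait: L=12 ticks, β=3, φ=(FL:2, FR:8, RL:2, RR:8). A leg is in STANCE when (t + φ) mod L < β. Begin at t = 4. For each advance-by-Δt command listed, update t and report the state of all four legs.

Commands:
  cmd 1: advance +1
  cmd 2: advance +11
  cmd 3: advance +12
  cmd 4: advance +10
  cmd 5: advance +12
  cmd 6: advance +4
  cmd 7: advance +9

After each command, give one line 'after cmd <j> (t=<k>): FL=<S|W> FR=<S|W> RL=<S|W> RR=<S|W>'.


start t=4: FL=W FR=S RL=W RR=S
cmd 1: advance +1 → t=5, phase=(7,1,7,1) → FL=W FR=S RL=W RR=S
cmd 2: advance +11 → t=16, phase=(6,0,6,0) → FL=W FR=S RL=W RR=S
cmd 3: advance +12 → t=28, phase=(6,0,6,0) → FL=W FR=S RL=W RR=S
cmd 4: advance +10 → t=38, phase=(4,10,4,10) → FL=W FR=W RL=W RR=W
cmd 5: advance +12 → t=50, phase=(4,10,4,10) → FL=W FR=W RL=W RR=W
cmd 6: advance +4 → t=54, phase=(8,2,8,2) → FL=W FR=S RL=W RR=S
cmd 7: advance +9 → t=63, phase=(5,11,5,11) → FL=W FR=W RL=W RR=W

after cmd 1 (t=5): FL=W FR=S RL=W RR=S
after cmd 2 (t=16): FL=W FR=S RL=W RR=S
after cmd 3 (t=28): FL=W FR=S RL=W RR=S
after cmd 4 (t=38): FL=W FR=W RL=W RR=W
after cmd 5 (t=50): FL=W FR=W RL=W RR=W
after cmd 6 (t=54): FL=W FR=S RL=W RR=S
after cmd 7 (t=63): FL=W FR=W RL=W RR=W


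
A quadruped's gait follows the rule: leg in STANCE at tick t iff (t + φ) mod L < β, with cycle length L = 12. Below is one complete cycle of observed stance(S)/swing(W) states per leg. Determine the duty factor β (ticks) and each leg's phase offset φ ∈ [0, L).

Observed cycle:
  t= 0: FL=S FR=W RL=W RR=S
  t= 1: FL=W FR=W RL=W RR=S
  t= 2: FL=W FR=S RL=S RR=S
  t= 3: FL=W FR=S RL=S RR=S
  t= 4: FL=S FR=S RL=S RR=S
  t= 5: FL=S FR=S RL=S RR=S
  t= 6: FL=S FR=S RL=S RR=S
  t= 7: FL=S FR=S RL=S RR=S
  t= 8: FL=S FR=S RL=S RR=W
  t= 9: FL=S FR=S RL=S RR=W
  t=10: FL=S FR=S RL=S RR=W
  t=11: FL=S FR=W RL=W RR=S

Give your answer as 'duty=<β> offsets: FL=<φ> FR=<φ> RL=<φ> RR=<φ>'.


duty=9 offsets: FL=8 FR=10 RL=10 RR=1

duty β = stance ticks per leg = 9
FL: stance ticks = 9; W→S at t=4 → φ=8
FR: stance ticks = 9; W→S at t=2 → φ=10
RL: stance ticks = 9; W→S at t=2 → φ=10
RR: stance ticks = 9; W→S at t=11 → φ=1


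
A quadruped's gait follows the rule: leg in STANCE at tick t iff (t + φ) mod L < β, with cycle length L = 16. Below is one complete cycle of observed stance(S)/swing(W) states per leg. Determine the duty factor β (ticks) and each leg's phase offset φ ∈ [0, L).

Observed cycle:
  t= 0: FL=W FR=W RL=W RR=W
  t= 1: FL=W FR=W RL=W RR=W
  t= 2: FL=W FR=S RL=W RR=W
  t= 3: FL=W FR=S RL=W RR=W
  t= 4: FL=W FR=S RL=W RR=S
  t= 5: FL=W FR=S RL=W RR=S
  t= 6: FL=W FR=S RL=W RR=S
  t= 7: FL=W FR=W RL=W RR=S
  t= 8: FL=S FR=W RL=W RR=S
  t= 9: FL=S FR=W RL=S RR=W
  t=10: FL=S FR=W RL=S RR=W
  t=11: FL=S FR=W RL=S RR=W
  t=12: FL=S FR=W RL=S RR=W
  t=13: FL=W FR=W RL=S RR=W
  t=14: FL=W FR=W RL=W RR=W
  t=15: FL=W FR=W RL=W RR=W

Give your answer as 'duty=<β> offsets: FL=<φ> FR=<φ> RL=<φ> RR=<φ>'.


duty β = stance ticks per leg = 5
FL: stance ticks = 5; W→S at t=8 → φ=8
FR: stance ticks = 5; W→S at t=2 → φ=14
RL: stance ticks = 5; W→S at t=9 → φ=7
RR: stance ticks = 5; W→S at t=4 → φ=12

duty=5 offsets: FL=8 FR=14 RL=7 RR=12


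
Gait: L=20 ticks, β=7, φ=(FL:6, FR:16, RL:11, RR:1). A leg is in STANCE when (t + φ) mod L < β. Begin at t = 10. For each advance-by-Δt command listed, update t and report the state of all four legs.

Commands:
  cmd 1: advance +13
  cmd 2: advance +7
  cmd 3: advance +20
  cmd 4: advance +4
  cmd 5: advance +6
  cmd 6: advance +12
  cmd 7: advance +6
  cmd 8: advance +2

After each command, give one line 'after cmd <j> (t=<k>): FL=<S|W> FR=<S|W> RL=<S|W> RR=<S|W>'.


after cmd 1 (t=23): FL=W FR=W RL=W RR=S
after cmd 2 (t=30): FL=W FR=S RL=S RR=W
after cmd 3 (t=50): FL=W FR=S RL=S RR=W
after cmd 4 (t=54): FL=S FR=W RL=S RR=W
after cmd 5 (t=60): FL=S FR=W RL=W RR=S
after cmd 6 (t=72): FL=W FR=W RL=S RR=W
after cmd 7 (t=78): FL=S FR=W RL=W RR=W
after cmd 8 (t=80): FL=S FR=W RL=W RR=S

start t=10: FL=W FR=S RL=S RR=W
cmd 1: advance +13 → t=23, phase=(9,19,14,4) → FL=W FR=W RL=W RR=S
cmd 2: advance +7 → t=30, phase=(16,6,1,11) → FL=W FR=S RL=S RR=W
cmd 3: advance +20 → t=50, phase=(16,6,1,11) → FL=W FR=S RL=S RR=W
cmd 4: advance +4 → t=54, phase=(0,10,5,15) → FL=S FR=W RL=S RR=W
cmd 5: advance +6 → t=60, phase=(6,16,11,1) → FL=S FR=W RL=W RR=S
cmd 6: advance +12 → t=72, phase=(18,8,3,13) → FL=W FR=W RL=S RR=W
cmd 7: advance +6 → t=78, phase=(4,14,9,19) → FL=S FR=W RL=W RR=W
cmd 8: advance +2 → t=80, phase=(6,16,11,1) → FL=S FR=W RL=W RR=S


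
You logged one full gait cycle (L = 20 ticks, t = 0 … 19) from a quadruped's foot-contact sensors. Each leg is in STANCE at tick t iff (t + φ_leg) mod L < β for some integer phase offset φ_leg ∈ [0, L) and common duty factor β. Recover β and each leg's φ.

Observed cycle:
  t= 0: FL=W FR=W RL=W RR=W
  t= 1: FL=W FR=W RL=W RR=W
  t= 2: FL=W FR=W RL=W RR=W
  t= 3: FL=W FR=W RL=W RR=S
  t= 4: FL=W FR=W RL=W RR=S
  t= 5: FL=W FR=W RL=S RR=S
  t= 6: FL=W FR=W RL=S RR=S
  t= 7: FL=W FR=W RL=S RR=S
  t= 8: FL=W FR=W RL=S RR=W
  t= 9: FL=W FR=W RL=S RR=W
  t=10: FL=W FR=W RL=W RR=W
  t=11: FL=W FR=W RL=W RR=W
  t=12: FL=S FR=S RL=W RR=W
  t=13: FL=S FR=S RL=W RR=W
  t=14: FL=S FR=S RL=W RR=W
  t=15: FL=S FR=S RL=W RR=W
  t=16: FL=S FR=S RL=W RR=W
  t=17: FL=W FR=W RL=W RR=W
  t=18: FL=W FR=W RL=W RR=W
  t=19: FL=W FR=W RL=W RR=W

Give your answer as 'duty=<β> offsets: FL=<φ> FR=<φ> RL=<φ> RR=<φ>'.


duty=5 offsets: FL=8 FR=8 RL=15 RR=17

duty β = stance ticks per leg = 5
FL: stance ticks = 5; W→S at t=12 → φ=8
FR: stance ticks = 5; W→S at t=12 → φ=8
RL: stance ticks = 5; W→S at t=5 → φ=15
RR: stance ticks = 5; W→S at t=3 → φ=17


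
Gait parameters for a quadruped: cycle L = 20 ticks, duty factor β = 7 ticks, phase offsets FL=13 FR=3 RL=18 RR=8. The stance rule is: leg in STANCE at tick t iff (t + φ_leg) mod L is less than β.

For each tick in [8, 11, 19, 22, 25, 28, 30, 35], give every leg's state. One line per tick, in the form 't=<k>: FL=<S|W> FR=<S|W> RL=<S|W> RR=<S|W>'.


t=8: phase=(1,11,6,16) vs β=7 → FL=S FR=W RL=S RR=W
t=11: phase=(4,14,9,19) vs β=7 → FL=S FR=W RL=W RR=W
t=19: phase=(12,2,17,7) vs β=7 → FL=W FR=S RL=W RR=W
t=22: phase=(15,5,0,10) vs β=7 → FL=W FR=S RL=S RR=W
t=25: phase=(18,8,3,13) vs β=7 → FL=W FR=W RL=S RR=W
t=28: phase=(1,11,6,16) vs β=7 → FL=S FR=W RL=S RR=W
t=30: phase=(3,13,8,18) vs β=7 → FL=S FR=W RL=W RR=W
t=35: phase=(8,18,13,3) vs β=7 → FL=W FR=W RL=W RR=S

t=8: FL=S FR=W RL=S RR=W
t=11: FL=S FR=W RL=W RR=W
t=19: FL=W FR=S RL=W RR=W
t=22: FL=W FR=S RL=S RR=W
t=25: FL=W FR=W RL=S RR=W
t=28: FL=S FR=W RL=S RR=W
t=30: FL=S FR=W RL=W RR=W
t=35: FL=W FR=W RL=W RR=S


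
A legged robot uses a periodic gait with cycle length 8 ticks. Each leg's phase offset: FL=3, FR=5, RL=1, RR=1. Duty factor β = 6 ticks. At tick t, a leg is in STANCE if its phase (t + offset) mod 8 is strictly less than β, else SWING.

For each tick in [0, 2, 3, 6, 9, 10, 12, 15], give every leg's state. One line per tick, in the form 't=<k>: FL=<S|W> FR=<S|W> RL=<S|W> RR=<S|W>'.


t=0: phase=(3,5,1,1) vs β=6 → FL=S FR=S RL=S RR=S
t=2: phase=(5,7,3,3) vs β=6 → FL=S FR=W RL=S RR=S
t=3: phase=(6,0,4,4) vs β=6 → FL=W FR=S RL=S RR=S
t=6: phase=(1,3,7,7) vs β=6 → FL=S FR=S RL=W RR=W
t=9: phase=(4,6,2,2) vs β=6 → FL=S FR=W RL=S RR=S
t=10: phase=(5,7,3,3) vs β=6 → FL=S FR=W RL=S RR=S
t=12: phase=(7,1,5,5) vs β=6 → FL=W FR=S RL=S RR=S
t=15: phase=(2,4,0,0) vs β=6 → FL=S FR=S RL=S RR=S

t=0: FL=S FR=S RL=S RR=S
t=2: FL=S FR=W RL=S RR=S
t=3: FL=W FR=S RL=S RR=S
t=6: FL=S FR=S RL=W RR=W
t=9: FL=S FR=W RL=S RR=S
t=10: FL=S FR=W RL=S RR=S
t=12: FL=W FR=S RL=S RR=S
t=15: FL=S FR=S RL=S RR=S


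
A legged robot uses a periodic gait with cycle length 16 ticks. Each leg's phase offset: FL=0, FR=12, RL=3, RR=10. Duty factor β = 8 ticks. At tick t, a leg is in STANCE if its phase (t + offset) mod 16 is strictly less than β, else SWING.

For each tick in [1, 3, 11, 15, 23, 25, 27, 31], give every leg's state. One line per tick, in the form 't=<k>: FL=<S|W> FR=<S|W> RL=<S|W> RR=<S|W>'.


t=1: FL=S FR=W RL=S RR=W
t=3: FL=S FR=W RL=S RR=W
t=11: FL=W FR=S RL=W RR=S
t=15: FL=W FR=W RL=S RR=W
t=23: FL=S FR=S RL=W RR=S
t=25: FL=W FR=S RL=W RR=S
t=27: FL=W FR=S RL=W RR=S
t=31: FL=W FR=W RL=S RR=W

t=1: phase=(1,13,4,11) vs β=8 → FL=S FR=W RL=S RR=W
t=3: phase=(3,15,6,13) vs β=8 → FL=S FR=W RL=S RR=W
t=11: phase=(11,7,14,5) vs β=8 → FL=W FR=S RL=W RR=S
t=15: phase=(15,11,2,9) vs β=8 → FL=W FR=W RL=S RR=W
t=23: phase=(7,3,10,1) vs β=8 → FL=S FR=S RL=W RR=S
t=25: phase=(9,5,12,3) vs β=8 → FL=W FR=S RL=W RR=S
t=27: phase=(11,7,14,5) vs β=8 → FL=W FR=S RL=W RR=S
t=31: phase=(15,11,2,9) vs β=8 → FL=W FR=W RL=S RR=W


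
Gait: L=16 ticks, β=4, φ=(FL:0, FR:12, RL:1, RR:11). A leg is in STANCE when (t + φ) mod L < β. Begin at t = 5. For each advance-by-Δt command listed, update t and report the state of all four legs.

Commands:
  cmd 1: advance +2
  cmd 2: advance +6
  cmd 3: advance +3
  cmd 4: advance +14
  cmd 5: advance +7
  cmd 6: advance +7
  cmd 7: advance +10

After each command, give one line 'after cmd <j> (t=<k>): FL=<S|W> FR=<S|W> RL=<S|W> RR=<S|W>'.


start t=5: FL=W FR=S RL=W RR=S
cmd 1: advance +2 → t=7, phase=(7,3,8,2) → FL=W FR=S RL=W RR=S
cmd 2: advance +6 → t=13, phase=(13,9,14,8) → FL=W FR=W RL=W RR=W
cmd 3: advance +3 → t=16, phase=(0,12,1,11) → FL=S FR=W RL=S RR=W
cmd 4: advance +14 → t=30, phase=(14,10,15,9) → FL=W FR=W RL=W RR=W
cmd 5: advance +7 → t=37, phase=(5,1,6,0) → FL=W FR=S RL=W RR=S
cmd 6: advance +7 → t=44, phase=(12,8,13,7) → FL=W FR=W RL=W RR=W
cmd 7: advance +10 → t=54, phase=(6,2,7,1) → FL=W FR=S RL=W RR=S

after cmd 1 (t=7): FL=W FR=S RL=W RR=S
after cmd 2 (t=13): FL=W FR=W RL=W RR=W
after cmd 3 (t=16): FL=S FR=W RL=S RR=W
after cmd 4 (t=30): FL=W FR=W RL=W RR=W
after cmd 5 (t=37): FL=W FR=S RL=W RR=S
after cmd 6 (t=44): FL=W FR=W RL=W RR=W
after cmd 7 (t=54): FL=W FR=S RL=W RR=S


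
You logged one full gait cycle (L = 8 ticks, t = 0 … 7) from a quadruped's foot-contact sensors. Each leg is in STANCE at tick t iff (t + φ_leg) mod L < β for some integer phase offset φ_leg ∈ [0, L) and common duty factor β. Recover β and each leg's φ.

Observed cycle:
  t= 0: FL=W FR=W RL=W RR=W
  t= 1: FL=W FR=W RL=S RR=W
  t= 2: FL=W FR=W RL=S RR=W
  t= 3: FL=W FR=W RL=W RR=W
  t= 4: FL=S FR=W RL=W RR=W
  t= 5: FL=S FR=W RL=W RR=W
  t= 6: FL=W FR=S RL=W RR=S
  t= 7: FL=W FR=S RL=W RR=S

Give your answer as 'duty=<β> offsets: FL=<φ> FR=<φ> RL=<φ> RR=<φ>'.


duty β = stance ticks per leg = 2
FL: stance ticks = 2; W→S at t=4 → φ=4
FR: stance ticks = 2; W→S at t=6 → φ=2
RL: stance ticks = 2; W→S at t=1 → φ=7
RR: stance ticks = 2; W→S at t=6 → φ=2

duty=2 offsets: FL=4 FR=2 RL=7 RR=2


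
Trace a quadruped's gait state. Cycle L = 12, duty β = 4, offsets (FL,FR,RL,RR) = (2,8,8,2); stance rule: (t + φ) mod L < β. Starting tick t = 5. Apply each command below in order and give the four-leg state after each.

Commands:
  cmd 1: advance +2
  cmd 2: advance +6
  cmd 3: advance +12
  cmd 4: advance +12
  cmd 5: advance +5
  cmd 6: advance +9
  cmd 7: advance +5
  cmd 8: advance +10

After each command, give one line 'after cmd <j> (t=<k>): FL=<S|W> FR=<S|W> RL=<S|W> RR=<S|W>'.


start t=5: FL=W FR=S RL=S RR=W
cmd 1: advance +2 → t=7, phase=(9,3,3,9) → FL=W FR=S RL=S RR=W
cmd 2: advance +6 → t=13, phase=(3,9,9,3) → FL=S FR=W RL=W RR=S
cmd 3: advance +12 → t=25, phase=(3,9,9,3) → FL=S FR=W RL=W RR=S
cmd 4: advance +12 → t=37, phase=(3,9,9,3) → FL=S FR=W RL=W RR=S
cmd 5: advance +5 → t=42, phase=(8,2,2,8) → FL=W FR=S RL=S RR=W
cmd 6: advance +9 → t=51, phase=(5,11,11,5) → FL=W FR=W RL=W RR=W
cmd 7: advance +5 → t=56, phase=(10,4,4,10) → FL=W FR=W RL=W RR=W
cmd 8: advance +10 → t=66, phase=(8,2,2,8) → FL=W FR=S RL=S RR=W

after cmd 1 (t=7): FL=W FR=S RL=S RR=W
after cmd 2 (t=13): FL=S FR=W RL=W RR=S
after cmd 3 (t=25): FL=S FR=W RL=W RR=S
after cmd 4 (t=37): FL=S FR=W RL=W RR=S
after cmd 5 (t=42): FL=W FR=S RL=S RR=W
after cmd 6 (t=51): FL=W FR=W RL=W RR=W
after cmd 7 (t=56): FL=W FR=W RL=W RR=W
after cmd 8 (t=66): FL=W FR=S RL=S RR=W


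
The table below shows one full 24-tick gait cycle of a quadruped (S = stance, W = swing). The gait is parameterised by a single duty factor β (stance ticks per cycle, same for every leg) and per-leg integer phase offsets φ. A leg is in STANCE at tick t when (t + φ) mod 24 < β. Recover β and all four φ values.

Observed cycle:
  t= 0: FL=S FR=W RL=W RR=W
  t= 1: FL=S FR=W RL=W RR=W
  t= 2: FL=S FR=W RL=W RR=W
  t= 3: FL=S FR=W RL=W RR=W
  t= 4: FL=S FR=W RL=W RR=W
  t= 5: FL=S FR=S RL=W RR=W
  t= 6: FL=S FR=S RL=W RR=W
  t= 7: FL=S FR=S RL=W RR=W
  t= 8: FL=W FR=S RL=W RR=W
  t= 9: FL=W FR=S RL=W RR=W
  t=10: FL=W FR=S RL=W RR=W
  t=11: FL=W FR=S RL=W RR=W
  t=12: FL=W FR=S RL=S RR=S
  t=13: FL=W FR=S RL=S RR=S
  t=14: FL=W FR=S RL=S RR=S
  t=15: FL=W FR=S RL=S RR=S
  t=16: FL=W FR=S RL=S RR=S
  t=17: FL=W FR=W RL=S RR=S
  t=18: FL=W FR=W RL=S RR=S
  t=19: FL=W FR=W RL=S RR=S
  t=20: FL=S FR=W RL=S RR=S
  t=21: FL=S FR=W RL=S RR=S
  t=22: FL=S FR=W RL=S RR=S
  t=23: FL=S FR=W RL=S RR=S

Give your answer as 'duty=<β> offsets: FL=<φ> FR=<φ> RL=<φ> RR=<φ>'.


duty=12 offsets: FL=4 FR=19 RL=12 RR=12

duty β = stance ticks per leg = 12
FL: stance ticks = 12; W→S at t=20 → φ=4
FR: stance ticks = 12; W→S at t=5 → φ=19
RL: stance ticks = 12; W→S at t=12 → φ=12
RR: stance ticks = 12; W→S at t=12 → φ=12


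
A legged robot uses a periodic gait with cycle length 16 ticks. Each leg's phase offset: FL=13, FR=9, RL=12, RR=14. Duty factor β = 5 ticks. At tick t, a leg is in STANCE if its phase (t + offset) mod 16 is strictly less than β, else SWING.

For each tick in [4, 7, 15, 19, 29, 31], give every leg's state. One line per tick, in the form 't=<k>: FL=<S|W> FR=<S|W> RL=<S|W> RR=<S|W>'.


t=4: phase=(1,13,0,2) vs β=5 → FL=S FR=W RL=S RR=S
t=7: phase=(4,0,3,5) vs β=5 → FL=S FR=S RL=S RR=W
t=15: phase=(12,8,11,13) vs β=5 → FL=W FR=W RL=W RR=W
t=19: phase=(0,12,15,1) vs β=5 → FL=S FR=W RL=W RR=S
t=29: phase=(10,6,9,11) vs β=5 → FL=W FR=W RL=W RR=W
t=31: phase=(12,8,11,13) vs β=5 → FL=W FR=W RL=W RR=W

t=4: FL=S FR=W RL=S RR=S
t=7: FL=S FR=S RL=S RR=W
t=15: FL=W FR=W RL=W RR=W
t=19: FL=S FR=W RL=W RR=S
t=29: FL=W FR=W RL=W RR=W
t=31: FL=W FR=W RL=W RR=W


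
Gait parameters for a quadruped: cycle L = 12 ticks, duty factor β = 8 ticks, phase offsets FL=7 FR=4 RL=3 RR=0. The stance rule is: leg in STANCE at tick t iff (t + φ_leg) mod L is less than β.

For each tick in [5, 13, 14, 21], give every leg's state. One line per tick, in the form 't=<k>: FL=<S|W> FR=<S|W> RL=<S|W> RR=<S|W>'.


t=5: phase=(0,9,8,5) vs β=8 → FL=S FR=W RL=W RR=S
t=13: phase=(8,5,4,1) vs β=8 → FL=W FR=S RL=S RR=S
t=14: phase=(9,6,5,2) vs β=8 → FL=W FR=S RL=S RR=S
t=21: phase=(4,1,0,9) vs β=8 → FL=S FR=S RL=S RR=W

t=5: FL=S FR=W RL=W RR=S
t=13: FL=W FR=S RL=S RR=S
t=14: FL=W FR=S RL=S RR=S
t=21: FL=S FR=S RL=S RR=W


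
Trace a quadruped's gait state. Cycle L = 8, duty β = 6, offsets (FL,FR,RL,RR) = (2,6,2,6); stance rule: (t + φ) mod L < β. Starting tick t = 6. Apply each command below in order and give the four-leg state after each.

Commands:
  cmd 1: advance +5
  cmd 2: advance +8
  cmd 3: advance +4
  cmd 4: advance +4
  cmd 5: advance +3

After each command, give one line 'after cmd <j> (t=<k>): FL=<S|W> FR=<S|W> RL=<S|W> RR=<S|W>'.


after cmd 1 (t=11): FL=S FR=S RL=S RR=S
after cmd 2 (t=19): FL=S FR=S RL=S RR=S
after cmd 3 (t=23): FL=S FR=S RL=S RR=S
after cmd 4 (t=27): FL=S FR=S RL=S RR=S
after cmd 5 (t=30): FL=S FR=S RL=S RR=S

start t=6: FL=S FR=S RL=S RR=S
cmd 1: advance +5 → t=11, phase=(5,1,5,1) → FL=S FR=S RL=S RR=S
cmd 2: advance +8 → t=19, phase=(5,1,5,1) → FL=S FR=S RL=S RR=S
cmd 3: advance +4 → t=23, phase=(1,5,1,5) → FL=S FR=S RL=S RR=S
cmd 4: advance +4 → t=27, phase=(5,1,5,1) → FL=S FR=S RL=S RR=S
cmd 5: advance +3 → t=30, phase=(0,4,0,4) → FL=S FR=S RL=S RR=S


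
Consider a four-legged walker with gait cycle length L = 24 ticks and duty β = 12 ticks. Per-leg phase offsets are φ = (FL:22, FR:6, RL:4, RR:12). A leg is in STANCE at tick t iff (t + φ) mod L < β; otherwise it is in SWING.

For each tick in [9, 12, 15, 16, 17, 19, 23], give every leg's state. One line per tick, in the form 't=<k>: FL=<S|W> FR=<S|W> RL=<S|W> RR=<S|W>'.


t=9: FL=S FR=W RL=W RR=W
t=12: FL=S FR=W RL=W RR=S
t=15: FL=W FR=W RL=W RR=S
t=16: FL=W FR=W RL=W RR=S
t=17: FL=W FR=W RL=W RR=S
t=19: FL=W FR=S RL=W RR=S
t=23: FL=W FR=S RL=S RR=S

t=9: phase=(7,15,13,21) vs β=12 → FL=S FR=W RL=W RR=W
t=12: phase=(10,18,16,0) vs β=12 → FL=S FR=W RL=W RR=S
t=15: phase=(13,21,19,3) vs β=12 → FL=W FR=W RL=W RR=S
t=16: phase=(14,22,20,4) vs β=12 → FL=W FR=W RL=W RR=S
t=17: phase=(15,23,21,5) vs β=12 → FL=W FR=W RL=W RR=S
t=19: phase=(17,1,23,7) vs β=12 → FL=W FR=S RL=W RR=S
t=23: phase=(21,5,3,11) vs β=12 → FL=W FR=S RL=S RR=S


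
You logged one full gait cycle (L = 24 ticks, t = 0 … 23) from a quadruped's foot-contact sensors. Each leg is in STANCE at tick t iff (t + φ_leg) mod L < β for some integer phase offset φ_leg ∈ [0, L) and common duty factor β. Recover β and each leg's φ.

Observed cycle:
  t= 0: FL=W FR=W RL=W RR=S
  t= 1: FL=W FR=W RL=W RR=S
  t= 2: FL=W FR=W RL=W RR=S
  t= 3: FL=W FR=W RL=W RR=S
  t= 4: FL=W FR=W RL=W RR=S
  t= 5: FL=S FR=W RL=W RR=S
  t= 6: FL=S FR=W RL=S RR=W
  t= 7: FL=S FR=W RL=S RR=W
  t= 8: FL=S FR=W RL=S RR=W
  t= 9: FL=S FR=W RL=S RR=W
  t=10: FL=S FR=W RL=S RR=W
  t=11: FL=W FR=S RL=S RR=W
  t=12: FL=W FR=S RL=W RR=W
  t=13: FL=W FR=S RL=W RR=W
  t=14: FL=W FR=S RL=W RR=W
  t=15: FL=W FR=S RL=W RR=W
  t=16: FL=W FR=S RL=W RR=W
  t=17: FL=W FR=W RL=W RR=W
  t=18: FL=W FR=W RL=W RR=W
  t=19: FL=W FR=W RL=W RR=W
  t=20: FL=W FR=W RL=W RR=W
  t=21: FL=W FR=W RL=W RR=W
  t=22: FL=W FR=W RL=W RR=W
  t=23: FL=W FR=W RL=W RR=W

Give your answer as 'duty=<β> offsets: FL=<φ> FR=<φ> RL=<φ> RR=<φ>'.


duty=6 offsets: FL=19 FR=13 RL=18 RR=0

duty β = stance ticks per leg = 6
FL: stance ticks = 6; W→S at t=5 → φ=19
FR: stance ticks = 6; W→S at t=11 → φ=13
RL: stance ticks = 6; W→S at t=6 → φ=18
RR: stance ticks = 6; W→S at t=0 → φ=0


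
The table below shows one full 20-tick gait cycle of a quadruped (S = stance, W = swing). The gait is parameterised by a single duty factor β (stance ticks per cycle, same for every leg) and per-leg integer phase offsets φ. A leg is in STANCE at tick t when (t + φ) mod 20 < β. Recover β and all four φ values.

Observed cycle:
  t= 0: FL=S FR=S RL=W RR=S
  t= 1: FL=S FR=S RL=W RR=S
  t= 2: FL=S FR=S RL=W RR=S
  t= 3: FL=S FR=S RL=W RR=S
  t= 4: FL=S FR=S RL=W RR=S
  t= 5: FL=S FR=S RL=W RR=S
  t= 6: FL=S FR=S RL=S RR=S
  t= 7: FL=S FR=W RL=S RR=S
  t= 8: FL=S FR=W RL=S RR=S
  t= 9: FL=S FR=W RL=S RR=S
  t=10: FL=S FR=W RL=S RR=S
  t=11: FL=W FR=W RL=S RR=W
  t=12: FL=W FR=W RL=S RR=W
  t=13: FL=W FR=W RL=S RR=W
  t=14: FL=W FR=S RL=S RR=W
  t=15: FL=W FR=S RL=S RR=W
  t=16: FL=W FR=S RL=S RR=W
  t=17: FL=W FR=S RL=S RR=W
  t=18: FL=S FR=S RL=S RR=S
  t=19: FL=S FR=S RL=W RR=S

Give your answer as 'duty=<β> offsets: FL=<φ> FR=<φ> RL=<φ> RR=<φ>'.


duty β = stance ticks per leg = 13
FL: stance ticks = 13; W→S at t=18 → φ=2
FR: stance ticks = 13; W→S at t=14 → φ=6
RL: stance ticks = 13; W→S at t=6 → φ=14
RR: stance ticks = 13; W→S at t=18 → φ=2

duty=13 offsets: FL=2 FR=6 RL=14 RR=2


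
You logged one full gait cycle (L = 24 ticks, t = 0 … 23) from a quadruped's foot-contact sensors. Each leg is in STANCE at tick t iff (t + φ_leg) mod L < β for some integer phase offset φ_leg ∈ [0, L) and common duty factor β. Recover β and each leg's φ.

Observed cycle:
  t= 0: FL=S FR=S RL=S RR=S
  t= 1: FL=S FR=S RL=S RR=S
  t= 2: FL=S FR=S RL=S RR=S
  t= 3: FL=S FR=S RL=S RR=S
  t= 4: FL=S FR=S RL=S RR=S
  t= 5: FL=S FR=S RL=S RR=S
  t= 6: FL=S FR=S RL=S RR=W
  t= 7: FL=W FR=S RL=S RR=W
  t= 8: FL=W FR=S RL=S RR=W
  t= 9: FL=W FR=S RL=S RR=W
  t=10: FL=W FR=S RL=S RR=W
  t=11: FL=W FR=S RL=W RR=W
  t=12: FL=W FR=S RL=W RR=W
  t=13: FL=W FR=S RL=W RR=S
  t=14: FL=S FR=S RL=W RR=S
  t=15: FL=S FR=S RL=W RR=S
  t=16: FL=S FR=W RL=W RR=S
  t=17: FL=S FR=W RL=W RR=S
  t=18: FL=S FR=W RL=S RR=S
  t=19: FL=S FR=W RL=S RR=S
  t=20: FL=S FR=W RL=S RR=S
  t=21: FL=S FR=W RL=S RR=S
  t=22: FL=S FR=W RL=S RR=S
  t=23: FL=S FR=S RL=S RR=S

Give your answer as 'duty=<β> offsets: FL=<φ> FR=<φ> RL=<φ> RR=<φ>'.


duty=17 offsets: FL=10 FR=1 RL=6 RR=11

duty β = stance ticks per leg = 17
FL: stance ticks = 17; W→S at t=14 → φ=10
FR: stance ticks = 17; W→S at t=23 → φ=1
RL: stance ticks = 17; W→S at t=18 → φ=6
RR: stance ticks = 17; W→S at t=13 → φ=11


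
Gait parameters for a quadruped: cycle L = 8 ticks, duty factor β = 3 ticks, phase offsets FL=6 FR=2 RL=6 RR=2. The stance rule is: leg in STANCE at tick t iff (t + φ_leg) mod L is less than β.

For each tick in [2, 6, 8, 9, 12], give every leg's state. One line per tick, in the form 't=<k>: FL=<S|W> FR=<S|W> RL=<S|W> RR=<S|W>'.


t=2: FL=S FR=W RL=S RR=W
t=6: FL=W FR=S RL=W RR=S
t=8: FL=W FR=S RL=W RR=S
t=9: FL=W FR=W RL=W RR=W
t=12: FL=S FR=W RL=S RR=W

t=2: phase=(0,4,0,4) vs β=3 → FL=S FR=W RL=S RR=W
t=6: phase=(4,0,4,0) vs β=3 → FL=W FR=S RL=W RR=S
t=8: phase=(6,2,6,2) vs β=3 → FL=W FR=S RL=W RR=S
t=9: phase=(7,3,7,3) vs β=3 → FL=W FR=W RL=W RR=W
t=12: phase=(2,6,2,6) vs β=3 → FL=S FR=W RL=S RR=W


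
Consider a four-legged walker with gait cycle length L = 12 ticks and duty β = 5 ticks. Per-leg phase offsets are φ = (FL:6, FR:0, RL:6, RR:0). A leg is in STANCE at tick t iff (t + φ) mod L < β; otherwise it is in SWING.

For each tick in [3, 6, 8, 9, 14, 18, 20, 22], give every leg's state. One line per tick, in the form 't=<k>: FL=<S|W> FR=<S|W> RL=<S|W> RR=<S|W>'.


t=3: phase=(9,3,9,3) vs β=5 → FL=W FR=S RL=W RR=S
t=6: phase=(0,6,0,6) vs β=5 → FL=S FR=W RL=S RR=W
t=8: phase=(2,8,2,8) vs β=5 → FL=S FR=W RL=S RR=W
t=9: phase=(3,9,3,9) vs β=5 → FL=S FR=W RL=S RR=W
t=14: phase=(8,2,8,2) vs β=5 → FL=W FR=S RL=W RR=S
t=18: phase=(0,6,0,6) vs β=5 → FL=S FR=W RL=S RR=W
t=20: phase=(2,8,2,8) vs β=5 → FL=S FR=W RL=S RR=W
t=22: phase=(4,10,4,10) vs β=5 → FL=S FR=W RL=S RR=W

t=3: FL=W FR=S RL=W RR=S
t=6: FL=S FR=W RL=S RR=W
t=8: FL=S FR=W RL=S RR=W
t=9: FL=S FR=W RL=S RR=W
t=14: FL=W FR=S RL=W RR=S
t=18: FL=S FR=W RL=S RR=W
t=20: FL=S FR=W RL=S RR=W
t=22: FL=S FR=W RL=S RR=W
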